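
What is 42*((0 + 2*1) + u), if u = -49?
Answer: -1974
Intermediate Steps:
42*((0 + 2*1) + u) = 42*((0 + 2*1) - 49) = 42*((0 + 2) - 49) = 42*(2 - 49) = 42*(-47) = -1974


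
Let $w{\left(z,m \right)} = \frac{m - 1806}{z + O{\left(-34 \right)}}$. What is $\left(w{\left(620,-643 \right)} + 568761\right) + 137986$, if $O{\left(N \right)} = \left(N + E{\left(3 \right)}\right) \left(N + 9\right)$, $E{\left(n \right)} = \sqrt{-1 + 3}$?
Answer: $\frac{152632255852}{215965} - \frac{2449 \sqrt{2}}{86386} \approx 7.0675 \cdot 10^{5}$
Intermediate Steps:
$E{\left(n \right)} = \sqrt{2}$
$O{\left(N \right)} = \left(9 + N\right) \left(N + \sqrt{2}\right)$ ($O{\left(N \right)} = \left(N + \sqrt{2}\right) \left(N + 9\right) = \left(N + \sqrt{2}\right) \left(9 + N\right) = \left(9 + N\right) \left(N + \sqrt{2}\right)$)
$w{\left(z,m \right)} = \frac{-1806 + m}{850 + z - 25 \sqrt{2}}$ ($w{\left(z,m \right)} = \frac{m - 1806}{z + \left(\left(-34\right)^{2} + 9 \left(-34\right) + 9 \sqrt{2} - 34 \sqrt{2}\right)} = \frac{-1806 + m}{z + \left(1156 - 306 + 9 \sqrt{2} - 34 \sqrt{2}\right)} = \frac{-1806 + m}{z + \left(850 - 25 \sqrt{2}\right)} = \frac{-1806 + m}{850 + z - 25 \sqrt{2}}$)
$\left(w{\left(620,-643 \right)} + 568761\right) + 137986 = \left(\frac{-1806 - 643}{850 + 620 - 25 \sqrt{2}} + 568761\right) + 137986 = \left(\frac{1}{1470 - 25 \sqrt{2}} \left(-2449\right) + 568761\right) + 137986 = \left(- \frac{2449}{1470 - 25 \sqrt{2}} + 568761\right) + 137986 = \left(568761 - \frac{2449}{1470 - 25 \sqrt{2}}\right) + 137986 = 706747 - \frac{2449}{1470 - 25 \sqrt{2}}$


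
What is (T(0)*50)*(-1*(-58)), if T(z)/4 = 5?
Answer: 58000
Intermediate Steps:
T(z) = 20 (T(z) = 4*5 = 20)
(T(0)*50)*(-1*(-58)) = (20*50)*(-1*(-58)) = 1000*58 = 58000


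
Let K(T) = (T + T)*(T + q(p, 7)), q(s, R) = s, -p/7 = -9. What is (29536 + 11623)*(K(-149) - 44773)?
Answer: -787989055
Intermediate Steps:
p = 63 (p = -7*(-9) = 63)
K(T) = 2*T*(63 + T) (K(T) = (T + T)*(T + 63) = (2*T)*(63 + T) = 2*T*(63 + T))
(29536 + 11623)*(K(-149) - 44773) = (29536 + 11623)*(2*(-149)*(63 - 149) - 44773) = 41159*(2*(-149)*(-86) - 44773) = 41159*(25628 - 44773) = 41159*(-19145) = -787989055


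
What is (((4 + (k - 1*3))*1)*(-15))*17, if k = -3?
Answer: 510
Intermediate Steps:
(((4 + (k - 1*3))*1)*(-15))*17 = (((4 + (-3 - 1*3))*1)*(-15))*17 = (((4 + (-3 - 3))*1)*(-15))*17 = (((4 - 6)*1)*(-15))*17 = (-2*1*(-15))*17 = -2*(-15)*17 = 30*17 = 510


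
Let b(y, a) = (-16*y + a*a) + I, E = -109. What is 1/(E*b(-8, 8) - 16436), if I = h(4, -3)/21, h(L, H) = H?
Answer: -7/261439 ≈ -2.6775e-5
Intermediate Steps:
I = -1/7 (I = -3/21 = -3*1/21 = -1/7 ≈ -0.14286)
b(y, a) = -1/7 + a**2 - 16*y (b(y, a) = (-16*y + a*a) - 1/7 = (-16*y + a**2) - 1/7 = (a**2 - 16*y) - 1/7 = -1/7 + a**2 - 16*y)
1/(E*b(-8, 8) - 16436) = 1/(-109*(-1/7 + 8**2 - 16*(-8)) - 16436) = 1/(-109*(-1/7 + 64 + 128) - 16436) = 1/(-109*1343/7 - 16436) = 1/(-146387/7 - 16436) = 1/(-261439/7) = -7/261439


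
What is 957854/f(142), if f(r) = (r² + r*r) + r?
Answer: 478927/20235 ≈ 23.668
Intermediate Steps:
f(r) = r + 2*r² (f(r) = (r² + r²) + r = 2*r² + r = r + 2*r²)
957854/f(142) = 957854/((142*(1 + 2*142))) = 957854/((142*(1 + 284))) = 957854/((142*285)) = 957854/40470 = 957854*(1/40470) = 478927/20235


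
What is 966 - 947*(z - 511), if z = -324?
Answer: 791711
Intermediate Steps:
966 - 947*(z - 511) = 966 - 947*(-324 - 511) = 966 - 947*(-835) = 966 + 790745 = 791711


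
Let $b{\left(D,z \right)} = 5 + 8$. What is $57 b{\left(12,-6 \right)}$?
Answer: $741$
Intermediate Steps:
$b{\left(D,z \right)} = 13$
$57 b{\left(12,-6 \right)} = 57 \cdot 13 = 741$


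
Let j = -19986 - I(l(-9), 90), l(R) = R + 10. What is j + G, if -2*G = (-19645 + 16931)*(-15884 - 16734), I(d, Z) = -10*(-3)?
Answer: -44282642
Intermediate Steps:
l(R) = 10 + R
I(d, Z) = 30
G = -44262626 (G = -(-19645 + 16931)*(-15884 - 16734)/2 = -(-1357)*(-32618) = -½*88525252 = -44262626)
j = -20016 (j = -19986 - 1*30 = -19986 - 30 = -20016)
j + G = -20016 - 44262626 = -44282642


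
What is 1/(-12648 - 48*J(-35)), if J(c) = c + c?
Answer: -1/9288 ≈ -0.00010767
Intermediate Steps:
J(c) = 2*c
1/(-12648 - 48*J(-35)) = 1/(-12648 - 96*(-35)) = 1/(-12648 - 48*(-70)) = 1/(-12648 + 3360) = 1/(-9288) = -1/9288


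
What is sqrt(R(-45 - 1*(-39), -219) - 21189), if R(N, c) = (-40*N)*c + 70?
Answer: I*sqrt(73679) ≈ 271.44*I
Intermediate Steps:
R(N, c) = 70 - 40*N*c (R(N, c) = -40*N*c + 70 = 70 - 40*N*c)
sqrt(R(-45 - 1*(-39), -219) - 21189) = sqrt((70 - 40*(-45 - 1*(-39))*(-219)) - 21189) = sqrt((70 - 40*(-45 + 39)*(-219)) - 21189) = sqrt((70 - 40*(-6)*(-219)) - 21189) = sqrt((70 - 52560) - 21189) = sqrt(-52490 - 21189) = sqrt(-73679) = I*sqrt(73679)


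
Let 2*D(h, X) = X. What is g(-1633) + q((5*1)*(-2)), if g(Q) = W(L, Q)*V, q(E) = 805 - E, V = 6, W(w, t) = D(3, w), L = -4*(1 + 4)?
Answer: 755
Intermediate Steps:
L = -20 (L = -4*5 = -20)
D(h, X) = X/2
W(w, t) = w/2
g(Q) = -60 (g(Q) = ((½)*(-20))*6 = -10*6 = -60)
g(-1633) + q((5*1)*(-2)) = -60 + (805 - 5*1*(-2)) = -60 + (805 - 5*(-2)) = -60 + (805 - 1*(-10)) = -60 + (805 + 10) = -60 + 815 = 755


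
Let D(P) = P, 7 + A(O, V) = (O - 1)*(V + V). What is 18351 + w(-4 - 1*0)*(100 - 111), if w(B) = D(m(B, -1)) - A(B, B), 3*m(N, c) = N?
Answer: 56186/3 ≈ 18729.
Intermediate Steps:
m(N, c) = N/3
A(O, V) = -7 + 2*V*(-1 + O) (A(O, V) = -7 + (O - 1)*(V + V) = -7 + (-1 + O)*(2*V) = -7 + 2*V*(-1 + O))
w(B) = 7 - 2*B**2 + 7*B/3 (w(B) = B/3 - (-7 - 2*B + 2*B*B) = B/3 - (-7 - 2*B + 2*B**2) = B/3 + (7 - 2*B**2 + 2*B) = 7 - 2*B**2 + 7*B/3)
18351 + w(-4 - 1*0)*(100 - 111) = 18351 + (7 - 2*(-4 - 1*0)**2 + 7*(-4 - 1*0)/3)*(100 - 111) = 18351 + (7 - 2*(-4 + 0)**2 + 7*(-4 + 0)/3)*(-11) = 18351 + (7 - 2*(-4)**2 + (7/3)*(-4))*(-11) = 18351 + (7 - 2*16 - 28/3)*(-11) = 18351 + (7 - 32 - 28/3)*(-11) = 18351 - 103/3*(-11) = 18351 + 1133/3 = 56186/3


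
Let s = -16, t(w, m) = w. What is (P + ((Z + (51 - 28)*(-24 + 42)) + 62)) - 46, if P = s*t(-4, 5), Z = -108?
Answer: 386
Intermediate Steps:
P = 64 (P = -16*(-4) = 64)
(P + ((Z + (51 - 28)*(-24 + 42)) + 62)) - 46 = (64 + ((-108 + (51 - 28)*(-24 + 42)) + 62)) - 46 = (64 + ((-108 + 23*18) + 62)) - 46 = (64 + ((-108 + 414) + 62)) - 46 = (64 + (306 + 62)) - 46 = (64 + 368) - 46 = 432 - 46 = 386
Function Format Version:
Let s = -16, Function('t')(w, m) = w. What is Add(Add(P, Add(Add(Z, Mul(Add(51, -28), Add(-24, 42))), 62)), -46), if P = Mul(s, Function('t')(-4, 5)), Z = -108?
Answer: 386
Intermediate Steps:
P = 64 (P = Mul(-16, -4) = 64)
Add(Add(P, Add(Add(Z, Mul(Add(51, -28), Add(-24, 42))), 62)), -46) = Add(Add(64, Add(Add(-108, Mul(Add(51, -28), Add(-24, 42))), 62)), -46) = Add(Add(64, Add(Add(-108, Mul(23, 18)), 62)), -46) = Add(Add(64, Add(Add(-108, 414), 62)), -46) = Add(Add(64, Add(306, 62)), -46) = Add(Add(64, 368), -46) = Add(432, -46) = 386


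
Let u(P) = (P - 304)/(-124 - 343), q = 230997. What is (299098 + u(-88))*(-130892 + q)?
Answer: 13982582111590/467 ≈ 2.9941e+10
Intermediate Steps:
u(P) = 304/467 - P/467 (u(P) = (-304 + P)/(-467) = (-304 + P)*(-1/467) = 304/467 - P/467)
(299098 + u(-88))*(-130892 + q) = (299098 + (304/467 - 1/467*(-88)))*(-130892 + 230997) = (299098 + (304/467 + 88/467))*100105 = (299098 + 392/467)*100105 = (139679158/467)*100105 = 13982582111590/467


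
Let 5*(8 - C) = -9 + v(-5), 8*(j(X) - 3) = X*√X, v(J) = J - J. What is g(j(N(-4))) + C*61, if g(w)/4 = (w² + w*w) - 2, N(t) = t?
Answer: 3269/5 - 48*I ≈ 653.8 - 48.0*I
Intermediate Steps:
v(J) = 0
j(X) = 3 + X^(3/2)/8 (j(X) = 3 + (X*√X)/8 = 3 + X^(3/2)/8)
C = 49/5 (C = 8 - (-9 + 0)/5 = 8 - ⅕*(-9) = 8 + 9/5 = 49/5 ≈ 9.8000)
g(w) = -8 + 8*w² (g(w) = 4*((w² + w*w) - 2) = 4*((w² + w²) - 2) = 4*(2*w² - 2) = 4*(-2 + 2*w²) = -8 + 8*w²)
g(j(N(-4))) + C*61 = (-8 + 8*(3 + (-4)^(3/2)/8)²) + (49/5)*61 = (-8 + 8*(3 + (-8*I)/8)²) + 2989/5 = (-8 + 8*(3 - I)²) + 2989/5 = 2949/5 + 8*(3 - I)²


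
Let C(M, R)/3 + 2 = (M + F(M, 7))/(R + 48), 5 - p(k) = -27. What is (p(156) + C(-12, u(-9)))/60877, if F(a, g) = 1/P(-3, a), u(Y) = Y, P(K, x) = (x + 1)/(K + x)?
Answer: 277/669647 ≈ 0.00041365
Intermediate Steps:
p(k) = 32 (p(k) = 5 - 1*(-27) = 5 + 27 = 32)
P(K, x) = (1 + x)/(K + x)
F(a, g) = (-3 + a)/(1 + a) (F(a, g) = 1/((1 + a)/(-3 + a)) = (-3 + a)/(1 + a))
C(M, R) = -6 + 3*(M + (-3 + M)/(1 + M))/(48 + R) (C(M, R) = -6 + 3*((M + (-3 + M)/(1 + M))/(R + 48)) = -6 + 3*((M + (-3 + M)/(1 + M))/(48 + R)) = -6 + 3*(M + (-3 + M)/(1 + M))/(48 + R))
(p(156) + C(-12, u(-9)))/60877 = (32 + 3*(-3 - 12 + (1 - 12)*(-96 - 12 - 2*(-9)))/((1 - 12)*(48 - 9)))/60877 = (32 + 3*(-3 - 12 - 11*(-96 - 12 + 18))/(-11*39))*(1/60877) = (32 + 3*(-1/11)*(1/39)*(-3 - 12 - 11*(-90)))*(1/60877) = (32 + 3*(-1/11)*(1/39)*(-3 - 12 + 990))*(1/60877) = (32 + 3*(-1/11)*(1/39)*975)*(1/60877) = (32 - 75/11)*(1/60877) = (277/11)*(1/60877) = 277/669647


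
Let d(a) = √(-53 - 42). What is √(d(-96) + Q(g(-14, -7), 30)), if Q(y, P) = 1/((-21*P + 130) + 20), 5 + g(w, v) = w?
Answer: √(-30 + 14400*I*√95)/120 ≈ 2.2073 + 2.2078*I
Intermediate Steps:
g(w, v) = -5 + w
Q(y, P) = 1/(150 - 21*P) (Q(y, P) = 1/((130 - 21*P) + 20) = 1/(150 - 21*P))
d(a) = I*√95 (d(a) = √(-95) = I*√95)
√(d(-96) + Q(g(-14, -7), 30)) = √(I*√95 - 1/(-150 + 21*30)) = √(I*√95 - 1/(-150 + 630)) = √(I*√95 - 1/480) = √(-1/480 + I*√95)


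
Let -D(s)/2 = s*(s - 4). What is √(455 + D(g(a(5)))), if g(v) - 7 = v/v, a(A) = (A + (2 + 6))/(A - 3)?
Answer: √391 ≈ 19.774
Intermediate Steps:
a(A) = (8 + A)/(-3 + A) (a(A) = (A + 8)/(-3 + A) = (8 + A)/(-3 + A))
g(v) = 8 (g(v) = 7 + v/v = 7 + 1 = 8)
D(s) = -2*s*(-4 + s) (D(s) = -2*s*(s - 4) = -2*s*(-4 + s))
√(455 + D(g(a(5)))) = √(455 + 2*8*(4 - 1*8)) = √(455 + 2*8*(4 - 8)) = √(455 + 2*8*(-4)) = √(455 - 64) = √391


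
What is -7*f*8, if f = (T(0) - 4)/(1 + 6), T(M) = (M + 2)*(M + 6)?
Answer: -64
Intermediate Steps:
T(M) = (2 + M)*(6 + M)
f = 8/7 (f = ((12 + 0² + 8*0) - 4)/(1 + 6) = ((12 + 0 + 0) - 4)/7 = (12 - 4)*(⅐) = 8*(⅐) = 8/7 ≈ 1.1429)
-7*f*8 = -7*8/7*8 = -8*8 = -64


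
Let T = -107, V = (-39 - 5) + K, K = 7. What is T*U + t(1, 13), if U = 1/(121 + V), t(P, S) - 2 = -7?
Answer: -527/84 ≈ -6.2738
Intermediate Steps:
V = -37 (V = (-39 - 5) + 7 = -44 + 7 = -37)
t(P, S) = -5 (t(P, S) = 2 - 7 = -5)
U = 1/84 (U = 1/(121 - 37) = 1/84 ≈ 0.011905)
T*U + t(1, 13) = -107*1/84 - 5 = -107/84 - 5 = -527/84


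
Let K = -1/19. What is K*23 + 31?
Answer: 566/19 ≈ 29.789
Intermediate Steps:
K = -1/19 (K = -1*1/19 = -1/19 ≈ -0.052632)
K*23 + 31 = -1/19*23 + 31 = -23/19 + 31 = 566/19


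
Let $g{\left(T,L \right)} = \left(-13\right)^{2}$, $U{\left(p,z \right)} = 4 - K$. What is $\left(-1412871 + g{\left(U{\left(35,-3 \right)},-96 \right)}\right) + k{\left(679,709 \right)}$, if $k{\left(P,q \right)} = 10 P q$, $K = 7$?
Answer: $3401408$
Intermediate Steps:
$k{\left(P,q \right)} = 10 P q$
$U{\left(p,z \right)} = -3$ ($U{\left(p,z \right)} = 4 - 7 = -3$)
$g{\left(T,L \right)} = 169$
$\left(-1412871 + g{\left(U{\left(35,-3 \right)},-96 \right)}\right) + k{\left(679,709 \right)} = \left(-1412871 + 169\right) + 10 \cdot 679 \cdot 709 = -1412702 + 4814110 = 3401408$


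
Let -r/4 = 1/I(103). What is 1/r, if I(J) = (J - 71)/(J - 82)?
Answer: -8/21 ≈ -0.38095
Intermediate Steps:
I(J) = (-71 + J)/(-82 + J)
r = -21/8 (r = -4*(-82 + 103)/(-71 + 103) = -4/(32/21) = -4/((1/21)*32) = -4/32/21 = -4*21/32 = -21/8 ≈ -2.6250)
1/r = 1/(-21/8) = -8/21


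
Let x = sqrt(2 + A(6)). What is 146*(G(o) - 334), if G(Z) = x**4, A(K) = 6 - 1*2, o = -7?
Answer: -43508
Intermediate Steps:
A(K) = 4 (A(K) = 6 - 2 = 4)
x = sqrt(6) (x = sqrt(2 + 4) = sqrt(6) ≈ 2.4495)
G(Z) = 36 (G(Z) = (sqrt(6))**4 = 36)
146*(G(o) - 334) = 146*(36 - 334) = 146*(-298) = -43508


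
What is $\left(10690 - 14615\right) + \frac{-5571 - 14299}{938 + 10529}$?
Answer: $- \frac{45027845}{11467} \approx -3926.7$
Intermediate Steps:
$\left(10690 - 14615\right) + \frac{-5571 - 14299}{938 + 10529} = -3925 - \frac{19870}{11467} = - \frac{45027845}{11467}$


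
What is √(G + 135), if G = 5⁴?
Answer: 2*√190 ≈ 27.568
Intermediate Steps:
G = 625
√(G + 135) = √(625 + 135) = √760 = 2*√190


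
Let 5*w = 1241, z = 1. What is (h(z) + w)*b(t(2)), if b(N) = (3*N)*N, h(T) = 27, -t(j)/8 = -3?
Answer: 2377728/5 ≈ 4.7555e+5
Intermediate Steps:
t(j) = 24 (t(j) = -8*(-3) = 24)
w = 1241/5 (w = (⅕)*1241 = 1241/5 ≈ 248.20)
b(N) = 3*N²
(h(z) + w)*b(t(2)) = (27 + 1241/5)*(3*24²) = 1376*(3*576)/5 = (1376/5)*1728 = 2377728/5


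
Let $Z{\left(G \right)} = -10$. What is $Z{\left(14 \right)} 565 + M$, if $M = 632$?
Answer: $-5018$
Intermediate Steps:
$Z{\left(14 \right)} 565 + M = \left(-10\right) 565 + 632 = -5650 + 632 = -5018$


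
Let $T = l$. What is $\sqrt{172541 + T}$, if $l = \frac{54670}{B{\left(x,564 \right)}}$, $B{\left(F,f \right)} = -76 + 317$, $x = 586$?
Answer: $\frac{3 \sqrt{1114947699}}{241} \approx 415.65$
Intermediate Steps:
$B{\left(F,f \right)} = 241$
$l = \frac{54670}{241} \approx 226.85$
$T = \frac{54670}{241} \approx 226.85$
$\sqrt{172541 + T} = \sqrt{172541 + \frac{54670}{241}} = \sqrt{\frac{41637051}{241}} = \frac{3 \sqrt{1114947699}}{241}$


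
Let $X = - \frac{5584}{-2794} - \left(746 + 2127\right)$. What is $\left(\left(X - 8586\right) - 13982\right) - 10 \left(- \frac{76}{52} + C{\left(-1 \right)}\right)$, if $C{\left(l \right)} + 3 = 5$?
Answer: $- \frac{462095495}{18161} \approx -25444.0$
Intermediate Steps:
$C{\left(l \right)} = 2$ ($C{\left(l \right)} = -3 + 5 = 2$)
$X = - \frac{4010789}{1397}$ ($X = \left(-5584\right) \left(- \frac{1}{2794}\right) - 2873 = \frac{2792}{1397} - 2873 = - \frac{4010789}{1397} \approx -2871.0$)
$\left(\left(X - 8586\right) - 13982\right) - 10 \left(- \frac{76}{52} + C{\left(-1 \right)}\right) = \left(\left(- \frac{4010789}{1397} - 8586\right) - 13982\right) - 10 \left(- \frac{76}{52} + 2\right) = \left(- \frac{16005431}{1397} - 13982\right) - 10 \left(\left(-76\right) \frac{1}{52} + 2\right) = - \frac{35538285}{1397} - 10 \left(- \frac{19}{13} + 2\right) = - \frac{35538285}{1397} - 10 \cdot \frac{7}{13} = - \frac{35538285}{1397} - \frac{70}{13} = - \frac{462095495}{18161}$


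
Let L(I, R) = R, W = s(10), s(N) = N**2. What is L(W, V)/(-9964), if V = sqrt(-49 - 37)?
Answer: -I*sqrt(86)/9964 ≈ -0.00093071*I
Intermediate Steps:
V = I*sqrt(86) (V = sqrt(-86) = I*sqrt(86) ≈ 9.2736*I)
W = 100 (W = 10**2 = 100)
L(W, V)/(-9964) = (I*sqrt(86))/(-9964) = (I*sqrt(86))*(-1/9964) = -I*sqrt(86)/9964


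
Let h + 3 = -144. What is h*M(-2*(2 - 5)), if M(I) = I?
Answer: -882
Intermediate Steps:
h = -147 (h = -3 - 144 = -147)
h*M(-2*(2 - 5)) = -(-294)*(2 - 5) = -(-294)*(-3) = -147*6 = -882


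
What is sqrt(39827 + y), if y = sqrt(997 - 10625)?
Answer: sqrt(39827 + 2*I*sqrt(2407)) ≈ 199.57 + 0.246*I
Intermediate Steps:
y = 2*I*sqrt(2407) (y = sqrt(-9628) = 2*I*sqrt(2407) ≈ 98.122*I)
sqrt(39827 + y) = sqrt(39827 + 2*I*sqrt(2407))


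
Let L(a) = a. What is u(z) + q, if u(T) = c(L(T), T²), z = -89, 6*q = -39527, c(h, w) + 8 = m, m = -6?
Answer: -39611/6 ≈ -6601.8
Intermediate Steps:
c(h, w) = -14 (c(h, w) = -8 - 6 = -14)
q = -39527/6 (q = (⅙)*(-39527) = -39527/6 ≈ -6587.8)
u(T) = -14
u(z) + q = -14 - 39527/6 = -39611/6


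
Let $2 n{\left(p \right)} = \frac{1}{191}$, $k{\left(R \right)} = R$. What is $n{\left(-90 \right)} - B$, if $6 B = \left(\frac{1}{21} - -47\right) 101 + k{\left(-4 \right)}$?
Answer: $- \frac{19043401}{24066} \approx -791.3$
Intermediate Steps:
$n{\left(p \right)} = \frac{1}{382}$ ($n{\left(p \right)} = \frac{1}{2 \cdot 191} = \frac{1}{2} \cdot \frac{1}{191} = \frac{1}{382}$)
$B = \frac{49852}{63}$ ($B = \frac{\left(\frac{1}{21} - -47\right) 101 - 4}{6} = \frac{\left(\frac{1}{21} + 47\right) 101 - 4}{6} = \frac{\frac{988}{21} \cdot 101 - 4}{6} = \frac{\frac{99788}{21} - 4}{6} = \frac{1}{6} \cdot \frac{99704}{21} = \frac{49852}{63} \approx 791.3$)
$n{\left(-90 \right)} - B = \frac{1}{382} - \frac{49852}{63} = - \frac{19043401}{24066}$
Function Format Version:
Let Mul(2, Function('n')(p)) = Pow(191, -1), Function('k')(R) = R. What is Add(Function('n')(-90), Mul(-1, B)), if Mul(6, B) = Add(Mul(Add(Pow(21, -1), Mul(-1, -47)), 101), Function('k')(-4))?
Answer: Rational(-19043401, 24066) ≈ -791.30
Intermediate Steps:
Function('n')(p) = Rational(1, 382) (Function('n')(p) = Mul(Rational(1, 2), Pow(191, -1)) = Mul(Rational(1, 2), Rational(1, 191)) = Rational(1, 382))
B = Rational(49852, 63) (B = Mul(Rational(1, 6), Add(Mul(Add(Pow(21, -1), Mul(-1, -47)), 101), -4)) = Mul(Rational(1, 6), Add(Mul(Add(Rational(1, 21), 47), 101), -4)) = Mul(Rational(1, 6), Add(Mul(Rational(988, 21), 101), -4)) = Mul(Rational(1, 6), Add(Rational(99788, 21), -4)) = Mul(Rational(1, 6), Rational(99704, 21)) = Rational(49852, 63) ≈ 791.30)
Add(Function('n')(-90), Mul(-1, B)) = Add(Rational(1, 382), Mul(-1, Rational(49852, 63))) = Add(Rational(1, 382), Rational(-49852, 63)) = Rational(-19043401, 24066)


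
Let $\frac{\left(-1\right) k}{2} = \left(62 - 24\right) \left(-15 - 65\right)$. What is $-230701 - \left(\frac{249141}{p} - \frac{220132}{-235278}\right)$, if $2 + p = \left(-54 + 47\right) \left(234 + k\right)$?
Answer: $- \frac{1199538580522901}{5199643800} \approx -2.307 \cdot 10^{5}$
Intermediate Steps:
$k = 6080$ ($k = - 2 \left(62 - 24\right) \left(-15 - 65\right) = - 2 \cdot 38 \left(-80\right) = \left(-2\right) \left(-3040\right) = 6080$)
$p = -44200$ ($p = -2 + \left(-54 + 47\right) \left(234 + 6080\right) = -2 - 44198 = -44200$)
$-230701 - \left(\frac{249141}{p} - \frac{220132}{-235278}\right) = -230701 - \left(\frac{249141}{-44200} - \frac{220132}{-235278}\right) = -230701 - \left(249141 \left(- \frac{1}{44200}\right) - - \frac{110066}{117639}\right) = -230701 - \left(- \frac{249141}{44200} + \frac{110066}{117639}\right) = -230701 - - \frac{24443780899}{5199643800} = -230701 + \frac{24443780899}{5199643800} = - \frac{1199538580522901}{5199643800}$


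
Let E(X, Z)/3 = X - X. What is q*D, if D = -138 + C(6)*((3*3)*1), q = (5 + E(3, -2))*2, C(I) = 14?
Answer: -120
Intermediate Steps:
E(X, Z) = 0 (E(X, Z) = 3*(X - X) = 3*0 = 0)
q = 10 (q = (5 + 0)*2 = 5*2 = 10)
D = -12 (D = -138 + 14*((3*3)*1) = -138 + 14*(9*1) = -138 + 14*9 = -138 + 126 = -12)
q*D = 10*(-12) = -120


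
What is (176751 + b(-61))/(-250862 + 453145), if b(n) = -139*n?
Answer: 185230/202283 ≈ 0.91570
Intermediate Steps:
(176751 + b(-61))/(-250862 + 453145) = (176751 - 139*(-61))/(-250862 + 453145) = (176751 + 8479)/202283 = 185230*(1/202283) = 185230/202283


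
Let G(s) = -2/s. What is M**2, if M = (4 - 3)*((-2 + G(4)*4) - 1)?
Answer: 25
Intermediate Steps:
M = -5 (M = (4 - 3)*((-2 - 2/4*4) - 1) = 1*((-2 - 2*1/4*4) - 1) = 1*((-2 - 1/2*4) - 1) = 1*((-2 - 2) - 1) = 1*(-4 - 1) = 1*(-5) = -5)
M**2 = (-5)**2 = 25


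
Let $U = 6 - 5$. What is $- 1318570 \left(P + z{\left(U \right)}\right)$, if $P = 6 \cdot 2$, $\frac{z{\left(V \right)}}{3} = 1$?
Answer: $-19778550$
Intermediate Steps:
$U = 1$
$z{\left(V \right)} = 3$ ($z{\left(V \right)} = 3 \cdot 1 = 3$)
$P = 12$
$- 1318570 \left(P + z{\left(U \right)}\right) = - 1318570 \left(12 + 3\right) = \left(-1318570\right) 15 = -19778550$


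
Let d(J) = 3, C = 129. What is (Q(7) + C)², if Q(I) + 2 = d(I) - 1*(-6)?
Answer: 18496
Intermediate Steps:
Q(I) = 7 (Q(I) = -2 + (3 - 1*(-6)) = -2 + (3 + 6) = -2 + 9 = 7)
(Q(7) + C)² = (7 + 129)² = 136² = 18496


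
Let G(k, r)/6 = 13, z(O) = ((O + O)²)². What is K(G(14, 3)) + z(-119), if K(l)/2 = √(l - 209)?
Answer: 3208542736 + 2*I*√131 ≈ 3.2085e+9 + 22.891*I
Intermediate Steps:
z(O) = 16*O⁴ (z(O) = ((2*O)²)² = (4*O²)² = 16*O⁴)
G(k, r) = 78 (G(k, r) = 6*13 = 78)
K(l) = 2*√(-209 + l) (K(l) = 2*√(l - 209) = 2*√(-209 + l))
K(G(14, 3)) + z(-119) = 2*√(-209 + 78) + 16*(-119)⁴ = 2*√(-131) + 16*200533921 = 2*(I*√131) + 3208542736 = 2*I*√131 + 3208542736 = 3208542736 + 2*I*√131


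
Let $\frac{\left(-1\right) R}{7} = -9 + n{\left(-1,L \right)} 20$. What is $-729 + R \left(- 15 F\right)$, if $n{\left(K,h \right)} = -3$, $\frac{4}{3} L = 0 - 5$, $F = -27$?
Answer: $194886$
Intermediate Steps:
$L = - \frac{15}{4}$ ($L = \frac{3 \left(0 - 5\right)}{4} = \frac{3}{4} \left(-5\right) = - \frac{15}{4} \approx -3.75$)
$R = 483$ ($R = - 7 \left(-9 - 60\right) = \left(-7\right) \left(-69\right) = 483$)
$-729 + R \left(- 15 F\right) = -729 + 483 \left(\left(-15\right) \left(-27\right)\right) = -729 + 483 \cdot 405 = -729 + 195615 = 194886$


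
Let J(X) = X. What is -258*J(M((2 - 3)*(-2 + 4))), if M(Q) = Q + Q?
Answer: 1032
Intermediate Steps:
M(Q) = 2*Q
-258*J(M((2 - 3)*(-2 + 4))) = -516*(2 - 3)*(-2 + 4) = -516*(-1*2) = -516*(-2) = -258*(-4) = 1032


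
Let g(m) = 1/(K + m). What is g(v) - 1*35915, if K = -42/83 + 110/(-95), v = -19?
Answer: -1170363682/32587 ≈ -35915.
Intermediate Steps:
K = -2624/1577 (K = -42*1/83 + 110*(-1/95) = -42/83 - 22/19 = -2624/1577 ≈ -1.6639)
g(m) = 1/(-2624/1577 + m)
g(v) - 1*35915 = 1577/(-2624 + 1577*(-19)) - 1*35915 = 1577/(-2624 - 29963) - 35915 = 1577/(-32587) - 35915 = 1577*(-1/32587) - 35915 = -1577/32587 - 35915 = -1170363682/32587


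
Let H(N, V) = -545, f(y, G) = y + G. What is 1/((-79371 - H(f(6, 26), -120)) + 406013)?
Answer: 1/327187 ≈ 3.0564e-6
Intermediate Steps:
f(y, G) = G + y
1/((-79371 - H(f(6, 26), -120)) + 406013) = 1/((-79371 - 1*(-545)) + 406013) = 1/((-79371 + 545) + 406013) = 1/(-78826 + 406013) = 1/327187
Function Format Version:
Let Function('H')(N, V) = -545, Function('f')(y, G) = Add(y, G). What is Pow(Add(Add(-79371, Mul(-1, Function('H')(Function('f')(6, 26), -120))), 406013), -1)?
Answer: Rational(1, 327187) ≈ 3.0564e-6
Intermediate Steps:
Function('f')(y, G) = Add(G, y)
Pow(Add(Add(-79371, Mul(-1, Function('H')(Function('f')(6, 26), -120))), 406013), -1) = Pow(Add(Add(-79371, Mul(-1, -545)), 406013), -1) = Pow(Add(Add(-79371, 545), 406013), -1) = Pow(Add(-78826, 406013), -1) = Pow(327187, -1) = Rational(1, 327187)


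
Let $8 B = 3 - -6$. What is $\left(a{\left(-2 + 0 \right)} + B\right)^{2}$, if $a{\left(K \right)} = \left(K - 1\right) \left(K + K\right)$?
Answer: $\frac{11025}{64} \approx 172.27$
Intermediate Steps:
$a{\left(K \right)} = 2 K \left(-1 + K\right)$ ($a{\left(K \right)} = \left(-1 + K\right) 2 K = 2 K \left(-1 + K\right)$)
$B = \frac{9}{8}$ ($B = \frac{3 - -6}{8} = \frac{3 + 6}{8} = \frac{1}{8} \cdot 9 = \frac{9}{8} \approx 1.125$)
$\left(a{\left(-2 + 0 \right)} + B\right)^{2} = \left(2 \left(-2 + 0\right) \left(-1 + \left(-2 + 0\right)\right) + \frac{9}{8}\right)^{2} = \left(2 \left(-2\right) \left(-1 - 2\right) + \frac{9}{8}\right)^{2} = \left(2 \left(-2\right) \left(-3\right) + \frac{9}{8}\right)^{2} = \left(12 + \frac{9}{8}\right)^{2} = \left(\frac{105}{8}\right)^{2} = \frac{11025}{64}$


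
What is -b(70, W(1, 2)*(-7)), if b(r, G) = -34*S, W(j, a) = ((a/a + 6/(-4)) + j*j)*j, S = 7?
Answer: 238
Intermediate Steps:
W(j, a) = j*(-½ + j²) (W(j, a) = ((1 + 6*(-¼)) + j²)*j = ((1 - 3/2) + j²)*j = (-½ + j²)*j = j*(-½ + j²))
b(r, G) = -238 (b(r, G) = -34*7 = -238)
-b(70, W(1, 2)*(-7)) = -1*(-238) = 238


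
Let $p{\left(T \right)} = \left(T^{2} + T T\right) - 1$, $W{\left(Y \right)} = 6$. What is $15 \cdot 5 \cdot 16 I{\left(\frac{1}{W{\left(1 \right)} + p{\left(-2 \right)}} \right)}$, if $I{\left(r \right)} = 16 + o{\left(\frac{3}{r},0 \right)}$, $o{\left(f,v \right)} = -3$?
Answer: $15600$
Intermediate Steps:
$p{\left(T \right)} = -1 + 2 T^{2}$ ($p{\left(T \right)} = \left(T^{2} + T^{2}\right) - 1 = 2 T^{2} - 1 = -1 + 2 T^{2}$)
$I{\left(r \right)} = 13$ ($I{\left(r \right)} = 16 - 3 = 13$)
$15 \cdot 5 \cdot 16 I{\left(\frac{1}{W{\left(1 \right)} + p{\left(-2 \right)}} \right)} = 15 \cdot 5 \cdot 16 \cdot 13 = 75 \cdot 16 \cdot 13 = 1200 \cdot 13 = 15600$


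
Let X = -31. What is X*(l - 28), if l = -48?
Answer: 2356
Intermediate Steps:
X*(l - 28) = -31*(-48 - 28) = -31*(-76) = 2356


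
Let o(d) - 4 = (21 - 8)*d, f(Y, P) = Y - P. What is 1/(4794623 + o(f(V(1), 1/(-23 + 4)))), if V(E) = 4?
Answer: 19/91098914 ≈ 2.0856e-7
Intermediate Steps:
o(d) = 4 + 13*d (o(d) = 4 + (21 - 8)*d = 4 + 13*d)
1/(4794623 + o(f(V(1), 1/(-23 + 4)))) = 1/(4794623 + (4 + 13*(4 - 1/(-23 + 4)))) = 1/(4794623 + (4 + 13*(4 - 1/(-19)))) = 1/(4794623 + (4 + 13*(4 - 1*(-1/19)))) = 1/(4794623 + (4 + 13*(4 + 1/19))) = 1/(4794623 + (4 + 13*(77/19))) = 1/(4794623 + (4 + 1001/19)) = 1/(4794623 + 1077/19) = 1/(91098914/19) = 19/91098914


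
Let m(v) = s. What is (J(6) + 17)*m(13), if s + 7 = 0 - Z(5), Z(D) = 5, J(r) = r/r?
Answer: -216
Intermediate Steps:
J(r) = 1
s = -12 (s = -7 + (0 - 1*5) = -7 + (0 - 5) = -7 - 5 = -12)
m(v) = -12
(J(6) + 17)*m(13) = (1 + 17)*(-12) = 18*(-12) = -216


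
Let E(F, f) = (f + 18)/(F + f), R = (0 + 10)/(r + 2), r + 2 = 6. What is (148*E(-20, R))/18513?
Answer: -8732/1018215 ≈ -0.0085758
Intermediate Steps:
r = 4 (r = -2 + 6 = 4)
R = 5/3 (R = (0 + 10)/(4 + 2) = 10/6 = 10*(⅙) = 5/3 ≈ 1.6667)
E(F, f) = (18 + f)/(F + f)
(148*E(-20, R))/18513 = (148*((18 + 5/3)/(-20 + 5/3)))/18513 = (148*((59/3)/(-55/3)))*(1/18513) = (148*(-3/55*59/3))*(1/18513) = (148*(-59/55))*(1/18513) = -8732/55*1/18513 = -8732/1018215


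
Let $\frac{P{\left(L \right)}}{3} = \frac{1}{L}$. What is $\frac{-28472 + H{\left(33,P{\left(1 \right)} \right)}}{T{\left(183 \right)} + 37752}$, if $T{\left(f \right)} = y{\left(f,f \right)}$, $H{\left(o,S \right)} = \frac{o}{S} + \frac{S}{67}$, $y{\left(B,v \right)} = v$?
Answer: $- \frac{211876}{282405} \approx -0.75026$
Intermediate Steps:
$P{\left(L \right)} = \frac{3}{L}$
$H{\left(o,S \right)} = \frac{S}{67} + \frac{o}{S}$ ($H{\left(o,S \right)} = \frac{o}{S} + S \frac{1}{67} = \frac{o}{S} + \frac{S}{67} = \frac{S}{67} + \frac{o}{S}$)
$T{\left(f \right)} = f$
$\frac{-28472 + H{\left(33,P{\left(1 \right)} \right)}}{T{\left(183 \right)} + 37752} = \frac{-28472 + \left(\frac{3 \cdot 1^{-1}}{67} + \frac{33}{3 \cdot 1^{-1}}\right)}{183 + 37752} = \frac{-28472 + \left(\frac{3 \cdot 1}{67} + \frac{33}{3 \cdot 1}\right)}{37935} = \left(-28472 + \left(\frac{1}{67} \cdot 3 + \frac{33}{3}\right)\right) \frac{1}{37935} = \left(-28472 + \left(\frac{3}{67} + 33 \cdot \frac{1}{3}\right)\right) \frac{1}{37935} = \left(-28472 + \left(\frac{3}{67} + 11\right)\right) \frac{1}{37935} = \left(-28472 + \frac{740}{67}\right) \frac{1}{37935} = \left(- \frac{1906884}{67}\right) \frac{1}{37935} = - \frac{211876}{282405}$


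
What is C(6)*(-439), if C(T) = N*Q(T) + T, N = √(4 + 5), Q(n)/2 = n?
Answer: -18438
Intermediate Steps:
Q(n) = 2*n
N = 3 (N = √9 = 3)
C(T) = 7*T (C(T) = 3*(2*T) + T = 6*T + T = 7*T)
C(6)*(-439) = (7*6)*(-439) = 42*(-439) = -18438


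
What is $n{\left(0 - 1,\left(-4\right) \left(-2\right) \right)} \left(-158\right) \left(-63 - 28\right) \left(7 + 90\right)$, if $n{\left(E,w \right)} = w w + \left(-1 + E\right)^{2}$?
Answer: $94837288$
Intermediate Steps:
$n{\left(E,w \right)} = w^{2} + \left(-1 + E\right)^{2}$
$n{\left(0 - 1,\left(-4\right) \left(-2\right) \right)} \left(-158\right) \left(-63 - 28\right) \left(7 + 90\right) = \left(\left(\left(-4\right) \left(-2\right)\right)^{2} + \left(-1 + \left(0 - 1\right)\right)^{2}\right) \left(-158\right) \left(-63 - 28\right) \left(7 + 90\right) = \left(8^{2} + \left(-1 + \left(0 - 1\right)\right)^{2}\right) \left(-158\right) \left(\left(-91\right) 97\right) = \left(64 + \left(-1 - 1\right)^{2}\right) \left(-158\right) \left(-8827\right) = \left(64 + \left(-2\right)^{2}\right) \left(-158\right) \left(-8827\right) = \left(64 + 4\right) \left(-158\right) \left(-8827\right) = 68 \left(-158\right) \left(-8827\right) = \left(-10744\right) \left(-8827\right) = 94837288$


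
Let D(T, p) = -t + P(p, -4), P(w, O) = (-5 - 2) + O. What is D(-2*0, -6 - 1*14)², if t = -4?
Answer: 49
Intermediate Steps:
P(w, O) = -7 + O
D(T, p) = -7 (D(T, p) = -1*(-4) + (-7 - 4) = 4 - 11 = -7)
D(-2*0, -6 - 1*14)² = (-7)² = 49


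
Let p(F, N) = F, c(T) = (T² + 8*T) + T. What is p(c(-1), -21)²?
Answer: 64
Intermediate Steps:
c(T) = T² + 9*T
p(c(-1), -21)² = (-(9 - 1))² = (-1*8)² = (-8)² = 64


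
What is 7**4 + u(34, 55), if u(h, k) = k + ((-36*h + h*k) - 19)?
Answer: 3083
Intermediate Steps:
u(h, k) = -19 + k - 36*h + h*k (u(h, k) = k + (-19 - 36*h + h*k) = -19 + k - 36*h + h*k)
7**4 + u(34, 55) = 7**4 + (-19 + 55 - 36*34 + 34*55) = 2401 + (-19 + 55 - 1224 + 1870) = 2401 + 682 = 3083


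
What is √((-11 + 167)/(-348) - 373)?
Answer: 19*I*√870/29 ≈ 19.325*I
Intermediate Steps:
√((-11 + 167)/(-348) - 373) = √(156*(-1/348) - 373) = √(-13/29 - 373) = √(-10830/29) = 19*I*√870/29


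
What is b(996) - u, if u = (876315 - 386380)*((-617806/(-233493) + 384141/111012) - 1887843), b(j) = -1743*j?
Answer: 7991432899088165088719/8640174972 ≈ 9.2492e+11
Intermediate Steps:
u = -7991447898673841379935/8640174972 (u = 489935*((-617806*(-1/233493) + 384141*(1/111012)) - 1887843) = 489935*((617806/233493 + 128047/37004) - 1887843) = 489935*(52759371395/8640174972 - 1887843) = 489935*(-16311241080294001/8640174972) = -7991447898673841379935/8640174972 ≈ -9.2492e+11)
b(996) - u = -1743*996 - 1*(-7991447898673841379935/8640174972) = -1736028 + 7991447898673841379935/8640174972 = 7991432899088165088719/8640174972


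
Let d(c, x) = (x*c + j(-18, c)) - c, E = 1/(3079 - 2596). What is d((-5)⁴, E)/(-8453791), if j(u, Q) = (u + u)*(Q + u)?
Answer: 10855766/4083181053 ≈ 0.0026587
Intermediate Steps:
E = 1/483 ≈ 0.0020704
j(u, Q) = 2*u*(Q + u) (j(u, Q) = (2*u)*(Q + u) = 2*u*(Q + u))
d(c, x) = 648 - 37*c + c*x (d(c, x) = (x*c + 2*(-18)*(c - 18)) - c = (c*x + 2*(-18)*(-18 + c)) - c = (c*x + (648 - 36*c)) - c = (648 - 36*c + c*x) - c = 648 - 37*c + c*x)
d((-5)⁴, E)/(-8453791) = (648 - 37*(-5)⁴ + (-5)⁴*(1/483))/(-8453791) = (648 - 37*625 + 625*(1/483))*(-1/8453791) = (648 - 23125 + 625/483)*(-1/8453791) = -10855766/483*(-1/8453791) = 10855766/4083181053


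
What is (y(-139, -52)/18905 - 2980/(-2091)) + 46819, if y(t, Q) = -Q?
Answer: 1850828136377/39530355 ≈ 46820.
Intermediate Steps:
(y(-139, -52)/18905 - 2980/(-2091)) + 46819 = (-1*(-52)/18905 - 2980/(-2091)) + 46819 = (52*(1/18905) - 2980*(-1/2091)) + 46819 = (52/18905 + 2980/2091) + 46819 = 56445632/39530355 + 46819 = 1850828136377/39530355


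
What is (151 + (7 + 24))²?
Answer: 33124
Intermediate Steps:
(151 + (7 + 24))² = (151 + 31)² = 182² = 33124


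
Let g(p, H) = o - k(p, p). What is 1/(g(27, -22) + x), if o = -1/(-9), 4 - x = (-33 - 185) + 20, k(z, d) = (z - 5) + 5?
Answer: 9/1576 ≈ 0.0057107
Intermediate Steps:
k(z, d) = z (k(z, d) = (-5 + z) + 5 = z)
x = 202 (x = 4 - ((-33 - 185) + 20) = 4 - (-218 + 20) = 4 - 1*(-198) = 4 + 198 = 202)
o = 1/9 (o = -1*(-1/9) = 1/9 ≈ 0.11111)
g(p, H) = 1/9 - p
1/(g(27, -22) + x) = 1/((1/9 - 1*27) + 202) = 1/((1/9 - 27) + 202) = 1/(-242/9 + 202) = 1/(1576/9) = 9/1576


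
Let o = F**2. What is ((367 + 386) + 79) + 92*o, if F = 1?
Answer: 924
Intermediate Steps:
o = 1 (o = 1**2 = 1)
((367 + 386) + 79) + 92*o = ((367 + 386) + 79) + 92*1 = (753 + 79) + 92 = 832 + 92 = 924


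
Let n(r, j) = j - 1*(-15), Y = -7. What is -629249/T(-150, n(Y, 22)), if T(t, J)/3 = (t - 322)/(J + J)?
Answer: 23282213/708 ≈ 32885.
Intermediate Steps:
n(r, j) = 15 + j (n(r, j) = j + 15 = 15 + j)
T(t, J) = 3*(-322 + t)/(2*J) (T(t, J) = 3*((t - 322)/(J + J)) = 3*((-322 + t)/((2*J))) = 3*((-322 + t)*(1/(2*J))) = 3*((-322 + t)/(2*J)) = 3*(-322 + t)/(2*J))
-629249/T(-150, n(Y, 22)) = -629249*2*(15 + 22)/(3*(-322 - 150)) = -629249/((3/2)*(-472)/37) = -629249/((3/2)*(1/37)*(-472)) = -629249/(-708/37) = -629249*(-37/708) = 23282213/708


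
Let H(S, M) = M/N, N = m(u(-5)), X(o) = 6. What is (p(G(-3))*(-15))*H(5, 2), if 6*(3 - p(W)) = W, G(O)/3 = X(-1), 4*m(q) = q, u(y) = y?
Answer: 0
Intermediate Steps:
m(q) = q/4
N = -5/4 (N = (1/4)*(-5) = -5/4 ≈ -1.2500)
G(O) = 18 (G(O) = 3*6 = 18)
p(W) = 3 - W/6
H(S, M) = -4*M/5 (H(S, M) = M/(-5/4) = M*(-4/5) = -4*M/5)
(p(G(-3))*(-15))*H(5, 2) = ((3 - 1/6*18)*(-15))*(-4/5*2) = ((3 - 3)*(-15))*(-8/5) = (0*(-15))*(-8/5) = 0*(-8/5) = 0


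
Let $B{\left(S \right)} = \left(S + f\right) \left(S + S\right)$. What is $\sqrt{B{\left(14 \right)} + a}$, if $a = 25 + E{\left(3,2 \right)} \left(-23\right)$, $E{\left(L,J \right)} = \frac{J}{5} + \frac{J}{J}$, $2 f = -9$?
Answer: $\frac{\sqrt{6470}}{5} \approx 16.087$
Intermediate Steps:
$f = - \frac{9}{2}$ ($f = \frac{1}{2} \left(-9\right) = - \frac{9}{2} \approx -4.5$)
$E{\left(L,J \right)} = 1 + \frac{J}{5}$ ($E{\left(L,J \right)} = J \frac{1}{5} + 1 = \frac{J}{5} + 1 = 1 + \frac{J}{5}$)
$B{\left(S \right)} = 2 S \left(- \frac{9}{2} + S\right)$ ($B{\left(S \right)} = \left(S - \frac{9}{2}\right) \left(S + S\right) = \left(- \frac{9}{2} + S\right) 2 S = 2 S \left(- \frac{9}{2} + S\right)$)
$a = - \frac{36}{5}$ ($a = 25 + \left(1 + \frac{1}{5} \cdot 2\right) \left(-23\right) = 25 + \left(1 + \frac{2}{5}\right) \left(-23\right) = 25 + \frac{7}{5} \left(-23\right) = 25 - \frac{161}{5} = - \frac{36}{5} \approx -7.2$)
$\sqrt{B{\left(14 \right)} + a} = \sqrt{14 \left(-9 + 2 \cdot 14\right) - \frac{36}{5}} = \sqrt{14 \left(-9 + 28\right) - \frac{36}{5}} = \sqrt{14 \cdot 19 - \frac{36}{5}} = \sqrt{266 - \frac{36}{5}} = \sqrt{\frac{1294}{5}} = \frac{\sqrt{6470}}{5}$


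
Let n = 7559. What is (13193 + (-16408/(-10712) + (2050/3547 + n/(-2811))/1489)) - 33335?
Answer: -400374955100731628/19879127026707 ≈ -20140.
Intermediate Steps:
(13193 + (-16408/(-10712) + (2050/3547 + n/(-2811))/1489)) - 33335 = (13193 + (-16408/(-10712) + (2050/3547 + 7559/(-2811))/1489)) - 33335 = (13193 + (-16408*(-1/10712) + (2050*(1/3547) + 7559*(-1/2811))*(1/1489))) - 33335 = (13193 + (2051/1339 + (2050/3547 - 7559/2811)*(1/1489))) - 33335 = (13193 + (2051/1339 - 21049223/9970617*1/1489)) - 33335 = (13193 + (2051/1339 - 21049223/14846248713)) - 33335 = (13193 + 30421471200766/19879127026707) - 33335 = 262295744334546217/19879127026707 - 33335 = -400374955100731628/19879127026707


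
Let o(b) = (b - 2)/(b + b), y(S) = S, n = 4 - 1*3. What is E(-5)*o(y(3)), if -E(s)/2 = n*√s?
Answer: -I*√5/3 ≈ -0.74536*I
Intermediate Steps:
n = 1 (n = 4 - 3 = 1)
E(s) = -2*√s
o(b) = (-2 + b)/(2*b) (o(b) = (-2 + b)/((2*b)) = (-2 + b)*(1/(2*b)) = (-2 + b)/(2*b))
E(-5)*o(y(3)) = (-2*I*√5)*((½)*(-2 + 3)/3) = (-2*I*√5)*((½)*(⅓)*1) = -2*I*√5*(⅙) = -I*√5/3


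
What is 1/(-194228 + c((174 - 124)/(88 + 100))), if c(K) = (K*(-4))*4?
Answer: -47/9128916 ≈ -5.1485e-6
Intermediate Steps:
c(K) = -16*K (c(K) = -4*K*4 = -16*K)
1/(-194228 + c((174 - 124)/(88 + 100))) = 1/(-194228 - 16*(174 - 124)/(88 + 100)) = 1/(-194228 - 800/188) = 1/(-194228 - 16*25/94) = 1/(-194228 - 200/47) = 1/(-9128916/47) = -47/9128916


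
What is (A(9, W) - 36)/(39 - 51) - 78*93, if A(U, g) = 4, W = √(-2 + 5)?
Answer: -21754/3 ≈ -7251.3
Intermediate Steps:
W = √3 ≈ 1.7320
(A(9, W) - 36)/(39 - 51) - 78*93 = (4 - 36)/(39 - 51) - 78*93 = -32/(-12) - 7254 = -32*(-1/12) - 7254 = 8/3 - 7254 = -21754/3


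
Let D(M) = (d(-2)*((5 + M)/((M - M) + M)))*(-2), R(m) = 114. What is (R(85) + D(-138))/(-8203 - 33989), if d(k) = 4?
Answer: -3667/1455624 ≈ -0.0025192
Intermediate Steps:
D(M) = -8*(5 + M)/M (D(M) = (4*((5 + M)/((M - M) + M)))*(-2) = (4*((5 + M)/(0 + M)))*(-2) = (4*((5 + M)/M))*(-2) = (4*(5 + M)/M)*(-2) = -8*(5 + M)/M)
(R(85) + D(-138))/(-8203 - 33989) = (114 + (-8 - 40/(-138)))/(-8203 - 33989) = (114 + (-8 - 40*(-1/138)))/(-42192) = (114 + (-8 + 20/69))*(-1/42192) = (114 - 532/69)*(-1/42192) = (7334/69)*(-1/42192) = -3667/1455624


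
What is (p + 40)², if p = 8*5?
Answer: 6400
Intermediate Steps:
p = 40
(p + 40)² = (40 + 40)² = 80² = 6400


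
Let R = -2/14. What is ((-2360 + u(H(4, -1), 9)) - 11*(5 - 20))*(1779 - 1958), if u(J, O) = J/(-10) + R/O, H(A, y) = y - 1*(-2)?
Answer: 247543217/630 ≈ 3.9293e+5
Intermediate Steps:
R = -1/7 (R = -2*1/14 = -1/7 ≈ -0.14286)
H(A, y) = 2 + y (H(A, y) = y + 2 = 2 + y)
u(J, O) = -1/(7*O) - J/10 (u(J, O) = J/(-10) - 1/(7*O) = J*(-1/10) - 1/(7*O) = -J/10 - 1/(7*O) = -1/(7*O) - J/10)
((-2360 + u(H(4, -1), 9)) - 11*(5 - 20))*(1779 - 1958) = ((-2360 + (-1/7/9 - (2 - 1)/10)) - 11*(5 - 20))*(1779 - 1958) = ((-2360 + (-1/7*1/9 - 1/10*1)) - 11*(-15))*(-179) = ((-2360 + (-1/63 - 1/10)) + 165)*(-179) = ((-2360 - 73/630) + 165)*(-179) = (-1486873/630 + 165)*(-179) = -1382923/630*(-179) = 247543217/630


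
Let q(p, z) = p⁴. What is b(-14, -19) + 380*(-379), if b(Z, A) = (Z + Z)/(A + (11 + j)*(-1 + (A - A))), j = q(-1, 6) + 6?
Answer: -5328712/37 ≈ -1.4402e+5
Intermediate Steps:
j = 7 (j = (-1)⁴ + 6 = 1 + 6 = 7)
b(Z, A) = 2*Z/(-18 + A) (b(Z, A) = (Z + Z)/(A + (11 + 7)*(-1 + (A - A))) = (2*Z)/(A + 18*(-1 + 0)) = (2*Z)/(A + 18*(-1)) = (2*Z)/(A - 18) = (2*Z)/(-18 + A) = 2*Z/(-18 + A))
b(-14, -19) + 380*(-379) = 2*(-14)/(-18 - 19) + 380*(-379) = 2*(-14)/(-37) - 144020 = 2*(-14)*(-1/37) - 144020 = 28/37 - 144020 = -5328712/37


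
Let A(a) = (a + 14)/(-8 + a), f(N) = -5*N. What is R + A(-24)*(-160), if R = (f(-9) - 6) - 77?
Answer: -88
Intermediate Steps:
A(a) = (14 + a)/(-8 + a)
R = -38 (R = (-5*(-9) - 6) - 77 = (45 - 6) - 77 = 39 - 77 = -38)
R + A(-24)*(-160) = -38 + ((14 - 24)/(-8 - 24))*(-160) = -38 + (-10/(-32))*(-160) = -38 - 1/32*(-10)*(-160) = -38 + (5/16)*(-160) = -38 - 50 = -88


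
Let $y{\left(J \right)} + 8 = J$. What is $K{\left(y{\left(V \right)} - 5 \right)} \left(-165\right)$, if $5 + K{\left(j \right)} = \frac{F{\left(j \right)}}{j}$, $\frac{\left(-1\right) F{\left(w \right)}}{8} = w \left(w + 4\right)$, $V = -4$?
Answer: $-16335$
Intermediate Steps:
$y{\left(J \right)} = -8 + J$
$F{\left(w \right)} = - 8 w \left(4 + w\right)$ ($F{\left(w \right)} = - 8 w \left(w + 4\right) = - 8 w \left(4 + w\right)$)
$K{\left(j \right)} = -37 - 8 j$ ($K{\left(j \right)} = -5 + \frac{\left(-8\right) j \left(4 + j\right)}{j} = -5 - \left(32 + 8 j\right) = -37 - 8 j$)
$K{\left(y{\left(V \right)} - 5 \right)} \left(-165\right) = \left(-37 - 8 \left(\left(-8 - 4\right) - 5\right)\right) \left(-165\right) = \left(-37 - 8 \left(-12 - 5\right)\right) \left(-165\right) = \left(-37 - -136\right) \left(-165\right) = \left(-37 + 136\right) \left(-165\right) = 99 \left(-165\right) = -16335$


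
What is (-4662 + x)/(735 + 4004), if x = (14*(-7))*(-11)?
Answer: -512/677 ≈ -0.75628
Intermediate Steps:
x = 1078 (x = -98*(-11) = 1078)
(-4662 + x)/(735 + 4004) = (-4662 + 1078)/(735 + 4004) = -3584/4739 = -3584*1/4739 = -512/677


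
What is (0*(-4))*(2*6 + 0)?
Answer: 0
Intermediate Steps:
(0*(-4))*(2*6 + 0) = 0*(12 + 0) = 0*12 = 0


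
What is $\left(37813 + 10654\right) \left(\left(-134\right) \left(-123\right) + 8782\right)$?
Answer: $1224470288$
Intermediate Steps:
$\left(37813 + 10654\right) \left(\left(-134\right) \left(-123\right) + 8782\right) = 48467 \left(16482 + 8782\right) = 48467 \cdot 25264 = 1224470288$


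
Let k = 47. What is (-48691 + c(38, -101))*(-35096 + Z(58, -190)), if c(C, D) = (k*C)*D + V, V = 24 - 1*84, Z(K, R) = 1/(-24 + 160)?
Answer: 1093683503535/136 ≈ 8.0418e+9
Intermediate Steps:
Z(K, R) = 1/136
V = -60 (V = 24 - 84 = -60)
c(C, D) = -60 + 47*C*D (c(C, D) = (47*C)*D - 60 = 47*C*D - 60 = -60 + 47*C*D)
(-48691 + c(38, -101))*(-35096 + Z(58, -190)) = (-48691 + (-60 + 47*38*(-101)))*(-35096 + 1/136) = (-48691 + (-60 - 180386))*(-4773055/136) = (-48691 - 180446)*(-4773055/136) = -229137*(-4773055/136) = 1093683503535/136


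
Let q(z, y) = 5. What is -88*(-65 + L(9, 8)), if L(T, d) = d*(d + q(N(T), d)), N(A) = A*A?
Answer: -3432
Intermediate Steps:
N(A) = A**2
L(T, d) = d*(5 + d) (L(T, d) = d*(d + 5) = d*(5 + d))
-88*(-65 + L(9, 8)) = -88*(-65 + 8*(5 + 8)) = -88*(-65 + 8*13) = -88*(-65 + 104) = -88*39 = -3432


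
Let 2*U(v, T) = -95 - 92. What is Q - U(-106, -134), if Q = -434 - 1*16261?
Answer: -33203/2 ≈ -16602.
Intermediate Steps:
Q = -16695 (Q = -434 - 16261 = -16695)
U(v, T) = -187/2 (U(v, T) = (-95 - 92)/2 = (½)*(-187) = -187/2)
Q - U(-106, -134) = -16695 - 1*(-187/2) = -16695 + 187/2 = -33203/2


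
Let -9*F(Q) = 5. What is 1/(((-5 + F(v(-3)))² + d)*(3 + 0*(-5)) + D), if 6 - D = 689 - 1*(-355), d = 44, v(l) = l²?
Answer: -27/21962 ≈ -0.0012294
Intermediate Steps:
F(Q) = -5/9 (F(Q) = -⅑*5 = -5/9)
D = -1038 (D = 6 - (689 - 1*(-355)) = 6 - (689 + 355) = 6 - 1*1044 = 6 - 1044 = -1038)
1/(((-5 + F(v(-3)))² + d)*(3 + 0*(-5)) + D) = 1/(((-5 - 5/9)² + 44)*(3 + 0*(-5)) - 1038) = 1/(((-50/9)² + 44)*(3 + 0) - 1038) = 1/((2500/81 + 44)*3 - 1038) = 1/((6064/81)*3 - 1038) = 1/(6064/27 - 1038) = 1/(-21962/27) = -27/21962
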